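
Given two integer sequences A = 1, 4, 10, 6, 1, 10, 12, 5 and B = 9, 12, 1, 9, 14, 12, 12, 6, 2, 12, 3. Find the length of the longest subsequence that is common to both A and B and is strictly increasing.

A longest common strictly increasing subsequence is 1, 6, 12 (length 3); it appears in order in both A and B, and no longer such subsequence exists.

3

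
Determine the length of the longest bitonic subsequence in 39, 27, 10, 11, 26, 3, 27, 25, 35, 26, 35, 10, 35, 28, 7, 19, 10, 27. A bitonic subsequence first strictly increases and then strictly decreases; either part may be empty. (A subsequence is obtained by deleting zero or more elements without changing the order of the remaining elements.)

8

One longest bitonic subsequence is 10, 11, 26, 27, 35, 28, 19, 10 (positions 3,4,5,7,9,14,16,17): it rises to 35 then falls. Length 8 is optimal.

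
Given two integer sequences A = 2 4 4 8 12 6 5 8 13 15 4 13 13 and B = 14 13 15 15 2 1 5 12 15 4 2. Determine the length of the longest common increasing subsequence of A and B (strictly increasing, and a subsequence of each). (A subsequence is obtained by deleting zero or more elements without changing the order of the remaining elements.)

3

A longest common strictly increasing subsequence is 2, 5, 15 (length 3); it appears in order in both A and B, and no longer such subsequence exists.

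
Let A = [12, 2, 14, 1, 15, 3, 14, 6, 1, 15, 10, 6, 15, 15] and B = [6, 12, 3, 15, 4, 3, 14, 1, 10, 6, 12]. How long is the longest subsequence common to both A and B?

Backtracking the LCS table gives one alignment: 12 (A1,B2) → 15 (A5,B4) → 3 (A6,B6) → 14 (A7,B7) → 1 (A9,B8) → 10 (A11,B9) → 6 (A12,B10).
So the longest common subsequence has length 7.

7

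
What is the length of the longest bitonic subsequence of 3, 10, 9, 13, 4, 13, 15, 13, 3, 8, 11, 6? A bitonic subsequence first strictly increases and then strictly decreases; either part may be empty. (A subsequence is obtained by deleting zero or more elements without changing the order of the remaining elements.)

Let inc[i] be the LIS ending at i and dec[i] the longest strictly decreasing subsequence starting at i. inc = [1, 2, 2, 3, 2, 3, 4, 3, 1, 3, 4, 3], dec = [1, 4, 3, 3, 2, 3, 4, 3, 1, 2, 2, 1].
max_i inc[i]+dec[i]−1 = 7, with one witness 3, 10, 13, 15, 13, 11, 6.

7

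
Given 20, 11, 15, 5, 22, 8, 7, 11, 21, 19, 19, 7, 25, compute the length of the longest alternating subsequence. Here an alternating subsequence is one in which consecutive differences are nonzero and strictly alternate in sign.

9

A longest alternating subsequence is 20, 11, 15, 5, 22, 8, 21, 19, 25 (positions 1,2,3,4,5,6,9,10,13); its 8 consecutive differences strictly alternate in sign, and length 9 is optimal.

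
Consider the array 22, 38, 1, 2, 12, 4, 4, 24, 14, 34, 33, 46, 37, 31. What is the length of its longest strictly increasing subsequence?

6

Let dp[i] be the longest increasing subsequence ending at position i. Then dp = [1, 2, 1, 2, 3, 3, 3, 4, 4, 5, 5, 6, 6, 5].
The maximum is 6; one witness is 1, 2, 12, 24, 34, 46 at positions 3,4,5,8,10,12.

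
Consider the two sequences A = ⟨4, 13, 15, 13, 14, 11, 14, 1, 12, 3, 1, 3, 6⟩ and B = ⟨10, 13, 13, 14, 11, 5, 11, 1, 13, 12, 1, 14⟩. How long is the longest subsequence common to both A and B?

7

A longest common subsequence is 13, 13, 14, 11, 1, 12, 1 (length 7); the LCS DP confirms no longer common subsequence exists.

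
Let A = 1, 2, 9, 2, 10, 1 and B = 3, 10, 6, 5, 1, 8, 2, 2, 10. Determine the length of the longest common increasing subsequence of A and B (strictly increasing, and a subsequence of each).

A longest common strictly increasing subsequence is 1, 2, 10 (length 3); it appears in order in both A and B, and no longer such subsequence exists.

3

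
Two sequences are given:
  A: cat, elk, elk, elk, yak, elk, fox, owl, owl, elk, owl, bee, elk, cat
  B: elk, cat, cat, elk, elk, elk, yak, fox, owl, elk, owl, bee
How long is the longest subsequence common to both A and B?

A longest common subsequence is cat, elk, elk, elk, yak, fox, owl, elk, owl, bee (length 10); the LCS DP confirms no longer common subsequence exists.

10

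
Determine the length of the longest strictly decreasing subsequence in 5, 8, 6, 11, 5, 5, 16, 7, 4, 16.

Let dp[i] be the longest decreasing subsequence ending at position i. Then dp = [1, 1, 2, 1, 3, 3, 1, 2, 4, 1].
The maximum is 4; one witness is 8, 6, 5, 4 at positions 2,3,5,9.

4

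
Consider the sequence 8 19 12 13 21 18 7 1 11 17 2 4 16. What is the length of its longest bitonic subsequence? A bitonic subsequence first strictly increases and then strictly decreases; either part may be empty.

One longest bitonic subsequence is 8, 12, 13, 21, 18, 17, 16 (positions 1,3,4,5,6,10,13): it rises to 21 then falls. Length 7 is optimal.

7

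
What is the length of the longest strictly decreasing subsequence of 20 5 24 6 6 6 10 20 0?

Scanning left to right, the best length ending at each element is: 20→1, 5→2, 24→1, 6→2, 6→2, 6→2, 10→2, 20→2, 0→3.
So the longest decreasing subsequence has length 3, e.g. 20, 5, 0.

3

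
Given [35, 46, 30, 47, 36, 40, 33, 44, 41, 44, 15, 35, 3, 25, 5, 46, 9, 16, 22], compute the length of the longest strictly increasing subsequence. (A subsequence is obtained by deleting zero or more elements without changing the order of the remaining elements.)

6

Let dp[i] be the longest increasing subsequence ending at position i. Then dp = [1, 2, 1, 3, 2, 3, 2, 4, 4, 5, 1, 3, 1, 2, 2, 6, 3, 4, 5].
The maximum is 6; one witness is 35, 36, 40, 41, 44, 46 at positions 1,5,6,9,10,16.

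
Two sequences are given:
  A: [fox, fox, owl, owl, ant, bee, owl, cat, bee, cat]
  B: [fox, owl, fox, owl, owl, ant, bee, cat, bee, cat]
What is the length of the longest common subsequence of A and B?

A longest common subsequence is fox, fox, owl, owl, ant, bee, cat, bee, cat (length 9); the LCS DP confirms no longer common subsequence exists.

9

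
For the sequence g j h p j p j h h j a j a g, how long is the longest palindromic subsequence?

One longest palindromic subsequence is gjhjpjhjg (positions 1,2,3,5,6,7,9,12,14); it reads the same forward and backward, and the interval DP gives dp[1][14] = 9.

9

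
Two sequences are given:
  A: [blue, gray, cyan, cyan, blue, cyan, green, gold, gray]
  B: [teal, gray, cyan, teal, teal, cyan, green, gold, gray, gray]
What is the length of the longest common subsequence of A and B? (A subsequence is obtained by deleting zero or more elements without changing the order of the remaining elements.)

Backtracking the LCS table gives one alignment: gray (A2,B2) → cyan (A3,B3) → cyan (A6,B6) → green (A7,B7) → gold (A8,B8) → gray (A9,B10).
So the longest common subsequence has length 6.

6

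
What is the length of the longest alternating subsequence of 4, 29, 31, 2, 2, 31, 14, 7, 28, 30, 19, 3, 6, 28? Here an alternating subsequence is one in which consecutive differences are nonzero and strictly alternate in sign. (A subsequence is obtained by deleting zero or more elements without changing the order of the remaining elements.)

8

A longest alternating subsequence is 4, 29, 2, 31, 14, 28, 3, 6 (positions 1,2,4,6,7,9,12,13); its 7 consecutive differences strictly alternate in sign, and length 8 is optimal.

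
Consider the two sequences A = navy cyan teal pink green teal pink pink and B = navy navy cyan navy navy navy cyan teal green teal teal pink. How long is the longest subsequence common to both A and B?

6

Backtracking the LCS table gives one alignment: navy (A1,B6) → cyan (A2,B7) → teal (A3,B8) → green (A5,B9) → teal (A6,B11) → pink (A8,B12).
So the longest common subsequence has length 6.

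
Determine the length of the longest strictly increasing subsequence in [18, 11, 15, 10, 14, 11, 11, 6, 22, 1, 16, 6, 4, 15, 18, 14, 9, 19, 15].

5

Let dp[i] be the longest increasing subsequence ending at position i. Then dp = [1, 1, 2, 1, 2, 2, 2, 1, 3, 1, 3, 2, 2, 3, 4, 3, 3, 5, 4].
The maximum is 5; one witness is 11, 15, 16, 18, 19 at positions 2,3,11,15,18.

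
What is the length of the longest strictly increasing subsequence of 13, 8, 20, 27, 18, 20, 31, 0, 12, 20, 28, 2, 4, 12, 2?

4

Let dp[i] be the longest increasing subsequence ending at position i. Then dp = [1, 1, 2, 3, 2, 3, 4, 1, 2, 3, 4, 2, 3, 4, 2].
The maximum is 4; one witness is 13, 20, 27, 31 at positions 1,3,4,7.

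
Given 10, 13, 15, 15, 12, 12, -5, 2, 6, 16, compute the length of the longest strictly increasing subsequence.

One longest increasing subsequence is 10, 13, 15, 16 (positions 1,2,3,10), of length 4; no longer one exists.

4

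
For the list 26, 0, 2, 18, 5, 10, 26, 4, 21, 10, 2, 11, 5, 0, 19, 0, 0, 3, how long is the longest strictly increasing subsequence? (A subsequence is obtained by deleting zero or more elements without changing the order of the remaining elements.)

Scanning left to right, the best length ending at each element is: 26→1, 0→1, 2→2, 18→3, 5→3, 10→4, 26→5, 4→3, 21→5, 10→4, 2→2, 11→5, 5→4, 0→1, 19→6, 0→1, 0→1, 3→3.
So the longest increasing subsequence has length 6, e.g. 0, 2, 5, 10, 11, 19.

6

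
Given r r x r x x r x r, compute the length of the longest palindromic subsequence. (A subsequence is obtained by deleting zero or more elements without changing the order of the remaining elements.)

One longest palindromic subsequence is rxrxxrxr (positions 1,3,4,5,6,7,8,9); it reads the same forward and backward, and the interval DP gives dp[1][9] = 8.

8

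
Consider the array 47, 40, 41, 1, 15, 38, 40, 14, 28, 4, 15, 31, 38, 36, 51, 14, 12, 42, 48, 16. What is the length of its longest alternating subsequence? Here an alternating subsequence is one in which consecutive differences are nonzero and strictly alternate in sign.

14

Track the best alternating length ending on an up-step vs a down-step at each position: up/down = 1/1, 1/2, 3/2, 1/4, 5/4, 5/4, 5/4, 5/6, 7/6, 5/8, 9/8, 9/6, 9/6, 9/10, 11/1, 9/12, 9/12, 13/12, 13/12, 13/14.
The maximum over both is 14; one such subsequence is 47, 40, 41, 1, 15, 14, 28, 4, 38, 36, 51, 14, 42, 16.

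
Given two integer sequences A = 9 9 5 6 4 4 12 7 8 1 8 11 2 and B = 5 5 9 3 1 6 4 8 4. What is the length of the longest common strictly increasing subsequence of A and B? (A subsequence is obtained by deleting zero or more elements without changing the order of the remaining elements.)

A longest common strictly increasing subsequence is 5, 6, 8 (length 3); it appears in order in both A and B, and no longer such subsequence exists.

3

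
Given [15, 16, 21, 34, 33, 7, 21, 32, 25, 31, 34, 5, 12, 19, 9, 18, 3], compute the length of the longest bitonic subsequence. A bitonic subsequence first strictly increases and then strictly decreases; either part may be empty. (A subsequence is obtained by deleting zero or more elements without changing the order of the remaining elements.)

10

Let inc[i] be the LIS ending at i and dec[i] the longest strictly decreasing subsequence starting at i. inc = [1, 2, 3, 4, 4, 1, 3, 4, 4, 5, 6, 1, 2, 3, 2, 3, 1], dec = [4, 4, 4, 7, 6, 3, 4, 5, 4, 4, 4, 2, 3, 3, 2, 2, 1].
max_i inc[i]+dec[i]−1 = 10, with one witness 15, 16, 21, 34, 33, 32, 31, 19, 18, 3.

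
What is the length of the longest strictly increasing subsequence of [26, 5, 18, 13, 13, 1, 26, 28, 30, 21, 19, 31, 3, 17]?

6

Scanning left to right, the best length ending at each element is: 26→1, 5→1, 18→2, 13→2, 13→2, 1→1, 26→3, 28→4, 30→5, 21→3, 19→3, 31→6, 3→2, 17→3.
So the longest increasing subsequence has length 6, e.g. 5, 18, 26, 28, 30, 31.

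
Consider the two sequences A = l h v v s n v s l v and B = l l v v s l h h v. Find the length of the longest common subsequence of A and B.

A longest common subsequence is lvvslv (length 6); the LCS DP confirms no longer common subsequence exists.

6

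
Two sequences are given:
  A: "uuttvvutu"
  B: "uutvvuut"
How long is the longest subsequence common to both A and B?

Backtracking the LCS table gives one alignment: u (A1,B1) → u (A2,B2) → t (A4,B3) → v (A5,B4) → v (A6,B5) → u (A7,B7) → t (A8,B8).
So the longest common subsequence has length 7.

7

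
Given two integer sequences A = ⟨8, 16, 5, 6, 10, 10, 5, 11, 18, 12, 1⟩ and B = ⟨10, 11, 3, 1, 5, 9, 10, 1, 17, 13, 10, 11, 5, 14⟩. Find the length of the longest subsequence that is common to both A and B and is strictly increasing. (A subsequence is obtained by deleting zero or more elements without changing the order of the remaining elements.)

3

A longest common strictly increasing subsequence is 5, 10, 11 (length 3); it appears in order in both A and B, and no longer such subsequence exists.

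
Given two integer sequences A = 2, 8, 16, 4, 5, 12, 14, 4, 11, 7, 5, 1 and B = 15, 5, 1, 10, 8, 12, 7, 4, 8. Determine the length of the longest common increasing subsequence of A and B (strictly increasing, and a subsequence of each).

2

A longest common strictly increasing subsequence is 5, 12 (length 2); it appears in order in both A and B, and no longer such subsequence exists.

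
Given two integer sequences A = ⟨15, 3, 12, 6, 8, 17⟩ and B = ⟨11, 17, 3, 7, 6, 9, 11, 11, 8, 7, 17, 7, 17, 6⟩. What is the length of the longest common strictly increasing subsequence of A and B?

4

A longest common strictly increasing subsequence is 3, 6, 8, 17 (length 4); it appears in order in both A and B, and no longer such subsequence exists.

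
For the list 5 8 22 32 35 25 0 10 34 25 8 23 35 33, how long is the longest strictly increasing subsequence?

One longest increasing subsequence is 5, 8, 22, 32, 34, 35 (positions 1,2,3,4,9,13), of length 6; no longer one exists.

6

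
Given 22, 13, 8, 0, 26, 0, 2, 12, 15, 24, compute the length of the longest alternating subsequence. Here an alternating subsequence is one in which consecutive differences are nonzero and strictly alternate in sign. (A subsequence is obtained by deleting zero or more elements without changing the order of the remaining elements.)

Track the best alternating length ending on an up-step vs a down-step at each position: up/down = 1/1, 1/2, 1/2, 1/2, 3/1, 1/4, 5/4, 5/4, 5/4, 5/4.
The maximum over both is 5; one such subsequence is 22, 13, 26, 0, 2.

5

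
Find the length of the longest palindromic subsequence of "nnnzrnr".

One longest palindromic subsequence is nnnn (positions 1,2,3,6); it reads the same forward and backward, and the interval DP gives dp[1][7] = 4.

4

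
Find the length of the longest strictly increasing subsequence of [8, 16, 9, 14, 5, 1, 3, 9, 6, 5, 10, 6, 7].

One longest increasing subsequence is 1, 3, 5, 6, 7 (positions 6,7,10,12,13), of length 5; no longer one exists.

5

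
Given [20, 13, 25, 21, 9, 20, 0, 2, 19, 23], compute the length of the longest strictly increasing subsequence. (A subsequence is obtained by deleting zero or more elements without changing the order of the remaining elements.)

4

Let dp[i] be the longest increasing subsequence ending at position i. Then dp = [1, 1, 2, 2, 1, 2, 1, 2, 3, 4].
The maximum is 4; one witness is 0, 2, 19, 23 at positions 7,8,9,10.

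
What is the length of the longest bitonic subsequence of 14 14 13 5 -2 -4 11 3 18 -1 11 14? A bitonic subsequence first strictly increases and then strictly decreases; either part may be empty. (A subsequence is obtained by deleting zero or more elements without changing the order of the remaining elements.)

5

Let inc[i] be the LIS ending at i and dec[i] the longest strictly decreasing subsequence starting at i. inc = [1, 1, 1, 1, 1, 1, 2, 2, 3, 2, 3, 4], dec = [5, 5, 4, 3, 2, 1, 3, 2, 2, 1, 1, 1].
max_i inc[i]+dec[i]−1 = 5, with one witness 14, 13, 11, 3, -1.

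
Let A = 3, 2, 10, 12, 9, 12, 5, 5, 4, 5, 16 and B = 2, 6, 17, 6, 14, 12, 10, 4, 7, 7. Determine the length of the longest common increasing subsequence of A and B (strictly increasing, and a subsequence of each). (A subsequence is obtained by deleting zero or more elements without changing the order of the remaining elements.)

2

For each value that appears in both, track the longest common increasing run ending there.
The best achievable length is 2; one witness is 2, 12 (A-positions 2,4, B-positions 1,6).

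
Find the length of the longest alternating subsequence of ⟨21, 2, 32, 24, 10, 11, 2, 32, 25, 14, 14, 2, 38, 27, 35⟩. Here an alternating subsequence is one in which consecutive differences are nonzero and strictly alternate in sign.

Track the best alternating length ending on an up-step vs a down-step at each position: up/down = 1/1, 1/2, 3/1, 3/4, 3/4, 5/4, 1/6, 7/1, 7/8, 7/8, 7/8, 1/8, 9/1, 9/10, 11/10.
The maximum over both is 11; one such subsequence is 21, 2, 32, 10, 11, 2, 32, 25, 38, 27, 35.

11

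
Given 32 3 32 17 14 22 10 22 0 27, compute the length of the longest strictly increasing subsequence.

4

Scanning left to right, the best length ending at each element is: 32→1, 3→1, 32→2, 17→2, 14→2, 22→3, 10→2, 22→3, 0→1, 27→4.
So the longest increasing subsequence has length 4, e.g. 3, 17, 22, 27.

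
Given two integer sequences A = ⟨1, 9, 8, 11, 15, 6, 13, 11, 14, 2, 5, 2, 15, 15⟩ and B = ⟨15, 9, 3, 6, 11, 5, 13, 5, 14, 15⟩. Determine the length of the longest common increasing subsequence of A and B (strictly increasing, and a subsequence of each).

For each value that appears in both, track the longest common increasing run ending there.
The best achievable length is 5; one witness is 9, 11, 13, 14, 15 (A-positions 2,4,7,9,13, B-positions 2,5,7,9,10).

5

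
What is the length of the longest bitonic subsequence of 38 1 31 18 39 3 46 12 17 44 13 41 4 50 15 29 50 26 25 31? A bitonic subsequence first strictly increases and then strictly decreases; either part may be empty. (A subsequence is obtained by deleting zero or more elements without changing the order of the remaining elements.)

Let inc[i] be the LIS ending at i and dec[i] the longest strictly decreasing subsequence starting at i. inc = [1, 1, 2, 2, 3, 2, 4, 3, 4, 5, 4, 5, 3, 6, 5, 6, 7, 6, 6, 7], dec = [6, 1, 5, 4, 4, 1, 6, 2, 3, 5, 2, 4, 1, 4, 1, 3, 3, 2, 1, 1].
max_i inc[i]+dec[i]−1 = 9, with one witness 1, 31, 39, 46, 44, 41, 29, 26, 25.

9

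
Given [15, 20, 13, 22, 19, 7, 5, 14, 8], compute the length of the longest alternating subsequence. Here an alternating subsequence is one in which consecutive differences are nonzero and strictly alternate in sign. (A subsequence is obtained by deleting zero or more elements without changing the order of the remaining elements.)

7

A longest alternating subsequence is 15, 20, 13, 22, 7, 14, 8 (positions 1,2,3,4,6,8,9); its 6 consecutive differences strictly alternate in sign, and length 7 is optimal.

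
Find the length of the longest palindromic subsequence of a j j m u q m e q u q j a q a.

9

Using dp[i][j] = 2 + dp[i+1][j−1] if the ends match, else max(dp[i+1][j], dp[i][j−1]):
dp[1][15] = 9. A witness is ajuqequja at positions 1,3,5,6,8,9,10,12,15.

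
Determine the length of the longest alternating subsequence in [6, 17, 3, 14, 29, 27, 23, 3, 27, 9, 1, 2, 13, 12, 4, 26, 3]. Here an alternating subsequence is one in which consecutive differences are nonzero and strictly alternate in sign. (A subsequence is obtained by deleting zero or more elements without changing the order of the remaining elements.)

11

A longest alternating subsequence is 6, 17, 3, 29, 23, 27, 9, 13, 12, 26, 3 (positions 1,2,3,5,7,9,10,13,14,16,17); its 10 consecutive differences strictly alternate in sign, and length 11 is optimal.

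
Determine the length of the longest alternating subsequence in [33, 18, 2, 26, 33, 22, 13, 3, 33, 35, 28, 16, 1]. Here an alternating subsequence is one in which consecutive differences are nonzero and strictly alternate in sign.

6

A longest alternating subsequence is 33, 18, 26, 22, 33, 28 (positions 1,2,4,6,9,11); its 5 consecutive differences strictly alternate in sign, and length 6 is optimal.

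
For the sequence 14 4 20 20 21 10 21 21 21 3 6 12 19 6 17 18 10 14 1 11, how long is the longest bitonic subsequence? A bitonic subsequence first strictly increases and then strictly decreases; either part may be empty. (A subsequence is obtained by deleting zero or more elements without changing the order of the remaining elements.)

7

Let inc[i] be the LIS ending at i and dec[i] the longest strictly decreasing subsequence starting at i. inc = [1, 1, 2, 2, 3, 2, 3, 3, 3, 1, 2, 3, 4, 2, 4, 5, 3, 4, 1, 4], dec = [4, 3, 5, 5, 5, 3, 5, 5, 5, 2, 2, 3, 4, 2, 3, 3, 2, 2, 1, 1].
max_i inc[i]+dec[i]−1 = 7, with one witness 14, 20, 21, 19, 18, 14, 11.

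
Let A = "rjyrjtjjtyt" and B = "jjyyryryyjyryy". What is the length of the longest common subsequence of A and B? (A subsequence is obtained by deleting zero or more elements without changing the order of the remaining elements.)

A longest common subsequence is rjyry (length 5); the LCS DP confirms no longer common subsequence exists.

5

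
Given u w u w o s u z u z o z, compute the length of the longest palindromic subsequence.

5

One longest palindromic subsequence is ozuzo (positions 5,8,9,10,11); it reads the same forward and backward, and the interval DP gives dp[1][12] = 5.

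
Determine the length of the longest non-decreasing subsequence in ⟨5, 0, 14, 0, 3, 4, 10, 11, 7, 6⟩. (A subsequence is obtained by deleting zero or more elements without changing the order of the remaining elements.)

6

Let dp[i] be the longest non-decreasing subsequence ending at position i. Then dp = [1, 1, 2, 2, 3, 4, 5, 6, 5, 5].
The maximum is 6; one witness is 0, 0, 3, 4, 10, 11 at positions 2,4,5,6,7,8.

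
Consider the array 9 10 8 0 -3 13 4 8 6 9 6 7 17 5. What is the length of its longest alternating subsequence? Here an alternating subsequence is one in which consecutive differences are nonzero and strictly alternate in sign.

11

Track the best alternating length ending on an up-step vs a down-step at each position: up/down = 1/1, 2/1, 1/3, 1/3, 1/3, 4/1, 4/5, 6/5, 6/7, 8/5, 6/9, 10/9, 10/1, 6/11.
The maximum over both is 11; one such subsequence is 9, 10, 8, 13, 4, 8, 6, 9, 6, 7, 5.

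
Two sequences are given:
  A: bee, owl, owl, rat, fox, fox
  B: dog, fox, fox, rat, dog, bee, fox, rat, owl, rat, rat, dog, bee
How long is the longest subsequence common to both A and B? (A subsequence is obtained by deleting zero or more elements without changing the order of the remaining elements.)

3

A longest common subsequence is bee, owl, rat (length 3); the LCS DP confirms no longer common subsequence exists.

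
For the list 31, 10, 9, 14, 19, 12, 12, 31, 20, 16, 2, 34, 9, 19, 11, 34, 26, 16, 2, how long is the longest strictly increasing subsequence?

5

One longest increasing subsequence is 10, 14, 19, 31, 34 (positions 2,4,5,8,12), of length 5; no longer one exists.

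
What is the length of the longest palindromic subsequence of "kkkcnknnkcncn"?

One longest palindromic subsequence is cnknnknc (positions 4,5,6,7,8,9,11,12); it reads the same forward and backward, and the interval DP gives dp[1][13] = 8.

8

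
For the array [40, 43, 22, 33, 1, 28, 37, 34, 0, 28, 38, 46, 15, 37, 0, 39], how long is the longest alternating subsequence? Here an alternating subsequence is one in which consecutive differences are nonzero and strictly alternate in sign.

A longest alternating subsequence is 40, 43, 22, 33, 1, 28, 0, 28, 15, 37, 0, 39 (positions 1,2,3,4,5,6,9,10,13,14,15,16); its 11 consecutive differences strictly alternate in sign, and length 12 is optimal.

12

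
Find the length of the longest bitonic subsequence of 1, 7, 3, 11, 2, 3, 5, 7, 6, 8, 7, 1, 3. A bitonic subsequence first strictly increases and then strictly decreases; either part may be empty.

One longest bitonic subsequence is 1, 2, 3, 5, 7, 8, 7, 3 (positions 1,5,6,7,8,10,11,13): it rises to 8 then falls. Length 8 is optimal.

8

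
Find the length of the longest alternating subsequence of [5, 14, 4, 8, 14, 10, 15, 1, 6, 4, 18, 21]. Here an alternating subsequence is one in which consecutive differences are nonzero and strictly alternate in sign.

Track the best alternating length ending on an up-step vs a down-step at each position: up/down = 1/1, 2/1, 1/3, 4/3, 4/1, 4/5, 6/1, 1/7, 8/7, 8/9, 10/1, 10/1.
The maximum over both is 10; one such subsequence is 5, 14, 4, 14, 10, 15, 1, 6, 4, 18.

10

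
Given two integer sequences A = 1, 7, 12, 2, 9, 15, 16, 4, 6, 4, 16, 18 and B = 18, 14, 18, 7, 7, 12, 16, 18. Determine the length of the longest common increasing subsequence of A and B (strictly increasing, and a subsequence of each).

For each value that appears in both, track the longest common increasing run ending there.
The best achievable length is 4; one witness is 7, 12, 16, 18 (A-positions 2,3,7,12, B-positions 4,6,7,8).

4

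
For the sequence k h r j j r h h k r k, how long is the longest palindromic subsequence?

Using dp[i][j] = 2 + dp[i+1][j−1] if the ends match, else max(dp[i+1][j], dp[i][j−1]):
dp[1][11] = 8. A witness is khrjjrhk at positions 1,2,3,4,5,6,8,11.

8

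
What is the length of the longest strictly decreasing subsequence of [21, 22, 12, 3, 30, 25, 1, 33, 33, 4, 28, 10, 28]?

4

Let dp[i] be the longest decreasing subsequence ending at position i. Then dp = [1, 1, 2, 3, 1, 2, 4, 1, 1, 3, 2, 3, 2].
The maximum is 4; one witness is 21, 12, 3, 1 at positions 1,3,4,7.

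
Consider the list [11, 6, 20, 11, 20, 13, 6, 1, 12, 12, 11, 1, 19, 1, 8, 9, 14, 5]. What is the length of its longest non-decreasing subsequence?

Let dp[i] be the longest non-decreasing subsequence ending at position i. Then dp = [1, 1, 2, 2, 3, 3, 2, 1, 3, 4, 3, 2, 5, 3, 4, 5, 6, 4].
The maximum is 6; one witness is 1, 1, 1, 8, 9, 14 at positions 8,12,14,15,16,17.

6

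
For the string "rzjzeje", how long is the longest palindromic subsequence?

3

Using dp[i][j] = 2 + dp[i+1][j−1] if the ends match, else max(dp[i+1][j], dp[i][j−1]):
dp[1][7] = 3. A witness is eje at positions 5,6,7.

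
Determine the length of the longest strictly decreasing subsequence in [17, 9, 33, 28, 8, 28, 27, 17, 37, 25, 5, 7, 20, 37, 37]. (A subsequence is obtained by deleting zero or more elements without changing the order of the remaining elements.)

One longest decreasing subsequence is 33, 28, 27, 17, 5 (positions 3,4,7,8,11), of length 5; no longer one exists.

5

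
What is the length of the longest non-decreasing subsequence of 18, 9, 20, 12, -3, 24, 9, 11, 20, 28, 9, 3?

5

Let dp[i] be the longest non-decreasing subsequence ending at position i. Then dp = [1, 1, 2, 2, 1, 3, 2, 3, 4, 5, 3, 2].
The maximum is 5; one witness is 9, 9, 11, 20, 28 at positions 2,7,8,9,10.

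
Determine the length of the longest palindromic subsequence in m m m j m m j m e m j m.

Using dp[i][j] = 2 + dp[i+1][j−1] if the ends match, else max(dp[i+1][j], dp[i][j−1]):
dp[1][12] = 10. A witness is mmmjmmjmmm at positions 1,2,3,4,5,6,7,8,10,12.

10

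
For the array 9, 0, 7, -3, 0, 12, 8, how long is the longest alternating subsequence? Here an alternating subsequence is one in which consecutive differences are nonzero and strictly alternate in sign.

Track the best alternating length ending on an up-step vs a down-step at each position: up/down = 1/1, 1/2, 3/2, 1/4, 5/4, 5/1, 5/6.
The maximum over both is 6; one such subsequence is 9, 0, 7, -3, 12, 8.

6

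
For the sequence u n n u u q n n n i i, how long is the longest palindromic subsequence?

6

One longest palindromic subsequence is nnuunn (positions 2,3,4,5,8,9); it reads the same forward and backward, and the interval DP gives dp[1][11] = 6.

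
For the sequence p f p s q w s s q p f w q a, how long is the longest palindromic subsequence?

8

One longest palindromic subsequence is fpqssqpf (positions 2,3,5,7,8,9,10,11); it reads the same forward and backward, and the interval DP gives dp[1][14] = 8.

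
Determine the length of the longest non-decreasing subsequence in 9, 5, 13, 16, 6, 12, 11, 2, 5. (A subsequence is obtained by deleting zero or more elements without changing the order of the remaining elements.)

One longest non-decreasing subsequence is 9, 13, 16 (positions 1,3,4), of length 3; no longer one exists.

3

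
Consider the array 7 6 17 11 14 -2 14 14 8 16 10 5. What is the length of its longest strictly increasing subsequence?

Let dp[i] be the longest increasing subsequence ending at position i. Then dp = [1, 1, 2, 2, 3, 1, 3, 3, 2, 4, 3, 2].
The maximum is 4; one witness is 7, 11, 14, 16 at positions 1,4,5,10.

4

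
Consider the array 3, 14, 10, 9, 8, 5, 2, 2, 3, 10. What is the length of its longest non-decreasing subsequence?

4

Let dp[i] be the longest non-decreasing subsequence ending at position i. Then dp = [1, 2, 2, 2, 2, 2, 1, 2, 3, 4].
The maximum is 4; one witness is 2, 2, 3, 10 at positions 7,8,9,10.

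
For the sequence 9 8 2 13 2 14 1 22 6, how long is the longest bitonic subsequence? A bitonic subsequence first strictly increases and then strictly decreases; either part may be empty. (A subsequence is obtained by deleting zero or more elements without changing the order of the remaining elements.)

One longest bitonic subsequence is 9, 13, 14, 22, 6 (positions 1,4,6,8,9): it rises to 22 then falls. Length 5 is optimal.

5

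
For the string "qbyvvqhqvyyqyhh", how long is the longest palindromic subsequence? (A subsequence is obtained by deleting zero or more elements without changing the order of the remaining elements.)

Using dp[i][j] = 2 + dp[i+1][j−1] if the ends match, else max(dp[i+1][j], dp[i][j−1]):
dp[1][15] = 9. A witness is qyvqhqvyq at positions 1,3,5,6,7,8,9,11,12.

9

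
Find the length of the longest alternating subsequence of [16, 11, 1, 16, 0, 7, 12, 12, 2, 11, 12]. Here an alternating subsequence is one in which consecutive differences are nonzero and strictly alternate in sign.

A longest alternating subsequence is 16, 11, 16, 0, 7, 2, 11 (positions 1,2,4,5,6,9,10); its 6 consecutive differences strictly alternate in sign, and length 7 is optimal.

7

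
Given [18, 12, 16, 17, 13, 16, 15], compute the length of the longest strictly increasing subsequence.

One longest increasing subsequence is 12, 16, 17 (positions 2,3,4), of length 3; no longer one exists.

3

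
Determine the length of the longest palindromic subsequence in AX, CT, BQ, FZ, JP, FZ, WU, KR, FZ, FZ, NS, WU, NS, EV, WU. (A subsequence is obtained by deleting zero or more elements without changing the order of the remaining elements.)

5

One longest palindromic subsequence is WU NS WU NS WU (positions 7,11,12,13,15); it reads the same forward and backward, and the interval DP gives dp[1][15] = 5.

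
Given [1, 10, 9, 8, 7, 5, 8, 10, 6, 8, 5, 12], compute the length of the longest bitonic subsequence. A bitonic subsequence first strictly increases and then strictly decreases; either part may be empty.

One longest bitonic subsequence is 1, 10, 9, 8, 7, 6, 5 (positions 1,2,3,4,5,9,11): it rises to 10 then falls. Length 7 is optimal.

7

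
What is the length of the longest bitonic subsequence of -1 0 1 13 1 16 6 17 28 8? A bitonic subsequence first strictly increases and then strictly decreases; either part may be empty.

8

One longest bitonic subsequence is -1, 0, 1, 13, 16, 17, 28, 8 (positions 1,2,3,4,6,8,9,10): it rises to 28 then falls. Length 8 is optimal.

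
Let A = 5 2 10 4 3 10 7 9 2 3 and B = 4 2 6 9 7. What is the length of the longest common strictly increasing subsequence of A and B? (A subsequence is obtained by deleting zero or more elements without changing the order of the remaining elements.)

A longest common strictly increasing subsequence is 4, 9 (length 2); it appears in order in both A and B, and no longer such subsequence exists.

2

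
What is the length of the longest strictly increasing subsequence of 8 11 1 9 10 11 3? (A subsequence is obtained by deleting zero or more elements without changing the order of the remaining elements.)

Let dp[i] be the longest increasing subsequence ending at position i. Then dp = [1, 2, 1, 2, 3, 4, 2].
The maximum is 4; one witness is 8, 9, 10, 11 at positions 1,4,5,6.

4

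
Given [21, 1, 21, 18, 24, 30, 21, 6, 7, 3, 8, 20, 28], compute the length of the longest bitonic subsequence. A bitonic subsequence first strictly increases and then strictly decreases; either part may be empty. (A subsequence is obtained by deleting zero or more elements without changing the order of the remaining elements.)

Let inc[i] be the LIS ending at i and dec[i] the longest strictly decreasing subsequence starting at i. inc = [1, 1, 2, 2, 3, 4, 3, 2, 3, 2, 4, 5, 6], dec = [4, 1, 4, 3, 4, 4, 3, 2, 2, 1, 1, 1, 1].
max_i inc[i]+dec[i]−1 = 7, with one witness 1, 21, 24, 30, 21, 7, 3.

7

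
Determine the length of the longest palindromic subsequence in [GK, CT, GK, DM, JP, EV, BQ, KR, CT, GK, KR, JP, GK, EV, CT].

9

Using dp[i][j] = 2 + dp[i+1][j−1] if the ends match, else max(dp[i+1][j], dp[i][j−1]):
dp[1][15] = 9. A witness is CT GK JP KR GK KR JP GK CT at positions 2,3,5,8,10,11,12,13,15.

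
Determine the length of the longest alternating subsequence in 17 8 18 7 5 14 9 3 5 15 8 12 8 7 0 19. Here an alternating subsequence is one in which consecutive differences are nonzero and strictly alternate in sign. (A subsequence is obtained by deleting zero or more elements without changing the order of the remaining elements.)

11

Track the best alternating length ending on an up-step vs a down-step at each position: up/down = 1/1, 1/2, 3/1, 1/4, 1/4, 5/4, 5/6, 1/6, 7/6, 7/4, 7/8, 9/8, 7/10, 7/10, 1/10, 11/1.
The maximum over both is 11; one such subsequence is 17, 8, 18, 7, 14, 9, 15, 8, 12, 8, 19.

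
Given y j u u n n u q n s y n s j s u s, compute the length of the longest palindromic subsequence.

7

Using dp[i][j] = 2 + dp[i+1][j−1] if the ends match, else max(dp[i+1][j], dp[i][j−1]):
dp[1][17] = 7. A witness is unnqnnu at positions 4,5,6,8,9,12,16.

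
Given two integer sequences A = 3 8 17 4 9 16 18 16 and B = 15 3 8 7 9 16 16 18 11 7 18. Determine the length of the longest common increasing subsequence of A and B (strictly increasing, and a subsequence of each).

A longest common strictly increasing subsequence is 3, 8, 9, 16, 18 (length 5); it appears in order in both A and B, and no longer such subsequence exists.

5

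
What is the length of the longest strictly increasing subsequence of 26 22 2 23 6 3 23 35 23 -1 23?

4

One longest increasing subsequence is 2, 6, 23, 35 (positions 3,5,7,8), of length 4; no longer one exists.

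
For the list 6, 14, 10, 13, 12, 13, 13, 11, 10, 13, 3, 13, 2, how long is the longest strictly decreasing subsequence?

7

One longest decreasing subsequence is 14, 13, 12, 11, 10, 3, 2 (positions 2,4,5,8,9,11,13), of length 7; no longer one exists.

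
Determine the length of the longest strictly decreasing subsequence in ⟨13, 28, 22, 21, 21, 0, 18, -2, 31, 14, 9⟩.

6

Let dp[i] be the longest decreasing subsequence ending at position i. Then dp = [1, 1, 2, 3, 3, 4, 4, 5, 1, 5, 6].
The maximum is 6; one witness is 28, 22, 21, 18, 14, 9 at positions 2,3,4,7,10,11.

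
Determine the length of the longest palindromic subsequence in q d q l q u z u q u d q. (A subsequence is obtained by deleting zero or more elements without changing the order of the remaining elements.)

9

Using dp[i][j] = 2 + dp[i+1][j−1] if the ends match, else max(dp[i+1][j], dp[i][j−1]):
dp[1][12] = 9. A witness is qdquzuqdq at positions 1,2,5,6,7,8,9,11,12.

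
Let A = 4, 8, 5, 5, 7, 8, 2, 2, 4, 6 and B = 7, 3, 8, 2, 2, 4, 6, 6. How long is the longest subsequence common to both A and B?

6

A longest common subsequence is 7, 8, 2, 2, 4, 6 (length 6); the LCS DP confirms no longer common subsequence exists.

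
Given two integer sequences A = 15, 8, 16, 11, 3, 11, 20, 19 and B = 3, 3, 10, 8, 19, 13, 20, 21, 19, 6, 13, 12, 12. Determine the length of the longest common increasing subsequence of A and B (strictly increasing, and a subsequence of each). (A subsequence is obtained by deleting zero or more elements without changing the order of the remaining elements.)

2

A longest common strictly increasing subsequence is 3, 19 (length 2); it appears in order in both A and B, and no longer such subsequence exists.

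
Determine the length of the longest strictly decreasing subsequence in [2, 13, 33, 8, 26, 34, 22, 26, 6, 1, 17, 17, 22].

One longest decreasing subsequence is 33, 26, 22, 6, 1 (positions 3,5,7,9,10), of length 5; no longer one exists.

5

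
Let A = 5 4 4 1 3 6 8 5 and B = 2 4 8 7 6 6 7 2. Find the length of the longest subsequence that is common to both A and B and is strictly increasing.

2

A longest common strictly increasing subsequence is 4, 8 (length 2); it appears in order in both A and B, and no longer such subsequence exists.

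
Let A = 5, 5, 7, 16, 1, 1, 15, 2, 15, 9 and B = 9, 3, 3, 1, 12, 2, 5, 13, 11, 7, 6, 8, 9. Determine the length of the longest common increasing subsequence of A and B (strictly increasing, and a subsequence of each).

For each value that appears in both, track the longest common increasing run ending there.
The best achievable length is 3; one witness is 1, 2, 9 (A-positions 5,8,10, B-positions 4,6,13).

3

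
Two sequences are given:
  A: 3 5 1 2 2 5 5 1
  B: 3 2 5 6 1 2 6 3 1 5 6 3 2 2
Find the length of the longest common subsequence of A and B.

5

A longest common subsequence is 3, 5, 1, 2, 2 (length 5); the LCS DP confirms no longer common subsequence exists.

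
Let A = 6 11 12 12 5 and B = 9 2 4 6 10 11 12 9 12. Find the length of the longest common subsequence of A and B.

A longest common subsequence is 6, 11, 12, 12 (length 4); the LCS DP confirms no longer common subsequence exists.

4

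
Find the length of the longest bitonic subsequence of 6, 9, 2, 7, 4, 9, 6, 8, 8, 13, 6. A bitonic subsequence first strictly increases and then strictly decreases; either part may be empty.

Let inc[i] be the LIS ending at i and dec[i] the longest strictly decreasing subsequence starting at i. inc = [1, 2, 1, 2, 2, 3, 3, 4, 4, 5, 3], dec = [2, 3, 1, 2, 1, 3, 1, 2, 2, 2, 1].
max_i inc[i]+dec[i]−1 = 6, with one witness 2, 4, 6, 8, 13, 6.

6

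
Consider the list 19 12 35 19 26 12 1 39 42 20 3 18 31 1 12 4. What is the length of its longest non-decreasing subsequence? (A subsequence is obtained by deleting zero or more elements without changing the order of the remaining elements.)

5

Scanning left to right, the best length ending at each element is: 19→1, 12→1, 35→2, 19→2, 26→3, 12→2, 1→1, 39→4, 42→5, 20→3, 3→2, 18→3, 31→4, 1→2, 12→3, 4→3.
So the longest non-decreasing subsequence has length 5, e.g. 19, 19, 26, 39, 42.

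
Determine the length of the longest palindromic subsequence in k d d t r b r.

Using dp[i][j] = 2 + dp[i+1][j−1] if the ends match, else max(dp[i+1][j], dp[i][j−1]):
dp[1][7] = 3. A witness is rbr at positions 5,6,7.

3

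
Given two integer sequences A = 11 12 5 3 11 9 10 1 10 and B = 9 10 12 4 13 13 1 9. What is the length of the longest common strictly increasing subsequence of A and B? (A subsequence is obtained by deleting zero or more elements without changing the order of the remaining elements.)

2

A longest common strictly increasing subsequence is 9, 10 (length 2); it appears in order in both A and B, and no longer such subsequence exists.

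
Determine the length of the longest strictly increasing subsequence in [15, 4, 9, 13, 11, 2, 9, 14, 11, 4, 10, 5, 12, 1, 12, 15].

5

One longest increasing subsequence is 4, 9, 13, 14, 15 (positions 2,3,4,8,16), of length 5; no longer one exists.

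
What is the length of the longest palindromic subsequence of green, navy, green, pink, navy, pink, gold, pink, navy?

5

Using dp[i][j] = 2 + dp[i+1][j−1] if the ends match, else max(dp[i+1][j], dp[i][j−1]):
dp[1][9] = 5. A witness is navy pink gold pink navy at positions 2,4,7,8,9.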